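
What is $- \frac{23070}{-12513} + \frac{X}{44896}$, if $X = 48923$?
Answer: $\frac{549308073}{187261216} \approx 2.9334$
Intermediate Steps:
$- \frac{23070}{-12513} + \frac{X}{44896} = - \frac{23070}{-12513} + \frac{48923}{44896} = \left(-23070\right) \left(- \frac{1}{12513}\right) + 48923 \cdot \frac{1}{44896} = \frac{7690}{4171} + \frac{48923}{44896} = \frac{549308073}{187261216}$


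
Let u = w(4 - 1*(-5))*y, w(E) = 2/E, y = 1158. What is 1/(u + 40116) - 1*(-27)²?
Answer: -88296477/121120 ≈ -729.00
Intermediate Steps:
u = 772/3 (u = (2/(4 - 1*(-5)))*1158 = (2/(4 + 5))*1158 = (2/9)*1158 = 772/3 ≈ 257.33)
1/(u + 40116) - 1*(-27)² = 1/(772/3 + 40116) - 1*(-27)² = 1/(121120/3) - 1*729 = 3/121120 - 729 = -88296477/121120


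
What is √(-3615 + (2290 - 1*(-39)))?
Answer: I*√1286 ≈ 35.861*I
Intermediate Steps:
√(-3615 + (2290 - 1*(-39))) = √(-3615 + (2290 + 39)) = √(-3615 + 2329) = √(-1286) = I*√1286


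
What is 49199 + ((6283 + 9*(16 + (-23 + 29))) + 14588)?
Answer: 70268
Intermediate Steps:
49199 + ((6283 + 9*(16 + (-23 + 29))) + 14588) = 49199 + ((6283 + 9*(16 + 6)) + 14588) = 49199 + ((6283 + 9*22) + 14588) = 49199 + ((6283 + 198) + 14588) = 49199 + (6481 + 14588) = 49199 + 21069 = 70268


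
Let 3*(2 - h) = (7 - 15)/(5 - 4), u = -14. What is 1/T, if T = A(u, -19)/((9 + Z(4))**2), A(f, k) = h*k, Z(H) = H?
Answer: -507/266 ≈ -1.9060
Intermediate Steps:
h = 14/3 (h = 2 - (7 - 15)/(3*(5 - 4)) = 2 - (-8)/(3*1) = 2 - (-8)/3 = 2 - 1/3*(-8) = 2 + 8/3 = 14/3 ≈ 4.6667)
A(f, k) = 14*k/3
T = -266/507 (T = ((14/3)*(-19))/((9 + 4)**2) = -266/(3*(13**2)) = -266/3/169 = -266/3*1/169 = -266/507 ≈ -0.52465)
1/T = 1/(-266/507) = -507/266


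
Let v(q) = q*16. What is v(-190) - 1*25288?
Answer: -28328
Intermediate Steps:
v(q) = 16*q
v(-190) - 1*25288 = 16*(-190) - 1*25288 = -3040 - 25288 = -28328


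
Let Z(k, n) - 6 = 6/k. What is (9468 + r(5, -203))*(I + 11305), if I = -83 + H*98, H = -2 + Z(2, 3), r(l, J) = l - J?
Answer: 115221808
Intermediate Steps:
Z(k, n) = 6 + 6/k
H = 7 (H = -2 + (6 + 6/2) = -2 + (6 + 6*(½)) = -2 + (6 + 3) = -2 + 9 = 7)
I = 603 (I = -83 + 7*98 = -83 + 686 = 603)
(9468 + r(5, -203))*(I + 11305) = (9468 + (5 - 1*(-203)))*(603 + 11305) = (9468 + (5 + 203))*11908 = (9468 + 208)*11908 = 9676*11908 = 115221808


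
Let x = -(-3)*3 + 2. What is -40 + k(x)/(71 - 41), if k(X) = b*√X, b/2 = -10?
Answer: -40 - 2*√11/3 ≈ -42.211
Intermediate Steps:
b = -20 (b = 2*(-10) = -20)
x = 11 (x = -3*(-3) + 2 = 9 + 2 = 11)
k(X) = -20*√X
-40 + k(x)/(71 - 41) = -40 + (-20*√11)/(71 - 41) = -40 - 20*√11/30 = -40 - 20*√11*(1/30) = -40 - 2*√11/3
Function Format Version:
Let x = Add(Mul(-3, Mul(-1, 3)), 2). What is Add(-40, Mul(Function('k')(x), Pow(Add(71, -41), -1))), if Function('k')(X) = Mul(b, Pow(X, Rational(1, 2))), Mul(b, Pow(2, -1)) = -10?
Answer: Add(-40, Mul(Rational(-2, 3), Pow(11, Rational(1, 2)))) ≈ -42.211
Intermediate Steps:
b = -20 (b = Mul(2, -10) = -20)
x = 11 (x = Add(Mul(-3, -3), 2) = Add(9, 2) = 11)
Function('k')(X) = Mul(-20, Pow(X, Rational(1, 2)))
Add(-40, Mul(Function('k')(x), Pow(Add(71, -41), -1))) = Add(-40, Mul(Mul(-20, Pow(11, Rational(1, 2))), Pow(Add(71, -41), -1))) = Add(-40, Mul(Mul(-20, Pow(11, Rational(1, 2))), Pow(30, -1))) = Add(-40, Mul(Mul(-20, Pow(11, Rational(1, 2))), Rational(1, 30))) = Add(-40, Mul(Rational(-2, 3), Pow(11, Rational(1, 2))))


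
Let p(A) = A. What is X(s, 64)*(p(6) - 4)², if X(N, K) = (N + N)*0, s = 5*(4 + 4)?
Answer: 0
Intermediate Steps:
s = 40 (s = 5*8 = 40)
X(N, K) = 0 (X(N, K) = (2*N)*0 = 0)
X(s, 64)*(p(6) - 4)² = 0*(6 - 4)² = 0*2² = 0*4 = 0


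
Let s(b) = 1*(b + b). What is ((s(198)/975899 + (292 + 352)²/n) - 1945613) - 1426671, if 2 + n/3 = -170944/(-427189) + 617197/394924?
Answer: -129936902264019493265384/18282647374529751 ≈ -7.1071e+6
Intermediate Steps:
s(b) = 2*b (s(b) = 1*(2*b) = 2*b)
n = -18734159349/168707188636 (n = -6 + 3*(-170944/(-427189) + 617197/394924) = -6 + 3*(-170944*(-1/427189) + 617197*(1/394924)) = -6 + 3*(170944/427189 + 617197/394924) = -6 + 3*(331169657489/168707188636) = -6 + 993508972467/168707188636 = -18734159349/168707188636 ≈ -0.11105)
((s(198)/975899 + (292 + 352)²/n) - 1945613) - 1426671 = (((2*198)/975899 + (292 + 352)²/(-18734159349/168707188636)) - 1945613) - 1426671 = ((396*(1/975899) + 644²*(-168707188636/18734159349)) - 1945613) - 1426671 = ((396/975899 + 414736*(-168707188636/18734159349)) - 1945613) - 1426671 = ((396/975899 - 69968944586140096/18734159349) - 1945613) - 1426671 = (-68282623045250806444100/18282647374529751 - 1945613) - 1426671 = -103853579451551758876463/18282647374529751 - 1426671 = -129936902264019493265384/18282647374529751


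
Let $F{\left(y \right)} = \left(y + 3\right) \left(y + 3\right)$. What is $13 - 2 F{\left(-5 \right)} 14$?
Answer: $-1456$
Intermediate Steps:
$F{\left(y \right)} = \left(3 + y\right)^{2}$ ($F{\left(y \right)} = \left(3 + y\right) \left(3 + y\right) = \left(3 + y\right)^{2}$)
$13 - 2 F{\left(-5 \right)} 14 = 13 - 2 \left(3 - 5\right)^{2} \cdot 14 = 13 - 2 \left(-2\right)^{2} \cdot 14 = 13 \left(-2\right) 4 \cdot 14 = 13 \left(\left(-8\right) 14\right) = 13 \left(-112\right) = -1456$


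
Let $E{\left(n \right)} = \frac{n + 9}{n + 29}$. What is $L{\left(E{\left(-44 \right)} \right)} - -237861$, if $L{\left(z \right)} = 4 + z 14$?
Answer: $\frac{713693}{3} \approx 2.379 \cdot 10^{5}$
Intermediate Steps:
$E{\left(n \right)} = \frac{9 + n}{29 + n}$
$L{\left(z \right)} = 4 + 14 z$
$L{\left(E{\left(-44 \right)} \right)} - -237861 = \left(4 + 14 \frac{9 - 44}{29 - 44}\right) - -237861 = \left(4 + 14 \frac{1}{-15} \left(-35\right)\right) + 237861 = \left(4 + 14 \left(\left(- \frac{1}{15}\right) \left(-35\right)\right)\right) + 237861 = \left(4 + 14 \cdot \frac{7}{3}\right) + 237861 = \left(4 + \frac{98}{3}\right) + 237861 = \frac{110}{3} + 237861 = \frac{713693}{3}$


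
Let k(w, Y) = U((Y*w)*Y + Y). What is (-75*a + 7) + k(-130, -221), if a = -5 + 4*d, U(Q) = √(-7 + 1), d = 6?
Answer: -1418 + I*√6 ≈ -1418.0 + 2.4495*I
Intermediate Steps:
U(Q) = I*√6 (U(Q) = √(-6) = I*√6)
a = 19 (a = -5 + 4*6 = -5 + 24 = 19)
k(w, Y) = I*√6
(-75*a + 7) + k(-130, -221) = (-75*19 + 7) + I*√6 = (-1425 + 7) + I*√6 = -1418 + I*√6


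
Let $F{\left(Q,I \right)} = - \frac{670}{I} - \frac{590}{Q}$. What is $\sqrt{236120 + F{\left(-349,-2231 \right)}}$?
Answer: $\frac{20 \sqrt{357870944471349}}{778619} \approx 485.92$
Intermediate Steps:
$\sqrt{236120 + F{\left(-349,-2231 \right)}} = \sqrt{236120 - \left(- \frac{670}{2231} - \frac{590}{349}\right)} = \sqrt{236120 - - \frac{1550120}{778619}} = \sqrt{236120 + \left(\frac{670}{2231} + \frac{590}{349}\right)} = \sqrt{236120 + \frac{1550120}{778619}} = \sqrt{\frac{183849068400}{778619}} = \frac{20 \sqrt{357870944471349}}{778619}$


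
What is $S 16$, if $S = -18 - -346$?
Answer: $5248$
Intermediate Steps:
$S = 328$ ($S = -18 + 346 = 328$)
$S 16 = 328 \cdot 16 = 5248$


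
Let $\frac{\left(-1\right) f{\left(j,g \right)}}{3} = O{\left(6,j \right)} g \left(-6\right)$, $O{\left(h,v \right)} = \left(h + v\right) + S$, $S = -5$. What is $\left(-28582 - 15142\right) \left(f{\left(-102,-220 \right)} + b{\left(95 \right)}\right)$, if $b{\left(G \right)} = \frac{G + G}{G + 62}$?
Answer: $- \frac{2745600920840}{157} \approx -1.7488 \cdot 10^{10}$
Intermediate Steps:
$O{\left(h,v \right)} = -5 + h + v$ ($O{\left(h,v \right)} = \left(h + v\right) - 5 = -5 + h + v$)
$b{\left(G \right)} = \frac{2 G}{62 + G}$
$f{\left(j,g \right)} = 18 g \left(1 + j\right)$ ($f{\left(j,g \right)} = - 3 \left(-5 + 6 + j\right) g \left(-6\right) = - 3 \left(1 + j\right) g \left(-6\right) = - 3 g \left(1 + j\right) \left(-6\right) = - 3 \left(- 6 g \left(1 + j\right)\right) = 18 g \left(1 + j\right)$)
$\left(-28582 - 15142\right) \left(f{\left(-102,-220 \right)} + b{\left(95 \right)}\right) = \left(-28582 - 15142\right) \left(18 \left(-220\right) \left(1 - 102\right) + 2 \cdot 95 \frac{1}{62 + 95}\right) = - 43724 \left(18 \left(-220\right) \left(-101\right) + 2 \cdot 95 \cdot \frac{1}{157}\right) = - 43724 \left(399960 + 2 \cdot 95 \cdot \frac{1}{157}\right) = - 43724 \left(399960 + \frac{190}{157}\right) = \left(-43724\right) \frac{62793910}{157} = - \frac{2745600920840}{157}$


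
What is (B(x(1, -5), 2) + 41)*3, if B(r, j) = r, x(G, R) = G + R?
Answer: 111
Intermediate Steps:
(B(x(1, -5), 2) + 41)*3 = ((1 - 5) + 41)*3 = (-4 + 41)*3 = 37*3 = 111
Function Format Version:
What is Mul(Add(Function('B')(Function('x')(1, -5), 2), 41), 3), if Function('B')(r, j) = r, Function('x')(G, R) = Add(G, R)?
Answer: 111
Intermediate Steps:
Mul(Add(Function('B')(Function('x')(1, -5), 2), 41), 3) = Mul(Add(Add(1, -5), 41), 3) = Mul(Add(-4, 41), 3) = Mul(37, 3) = 111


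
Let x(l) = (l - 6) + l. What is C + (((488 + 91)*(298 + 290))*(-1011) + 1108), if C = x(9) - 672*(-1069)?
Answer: -343477484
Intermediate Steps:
x(l) = -6 + 2*l (x(l) = (-6 + l) + l = -6 + 2*l)
C = 718380 (C = (-6 + 2*9) - 672*(-1069) = (-6 + 18) + 718368 = 12 + 718368 = 718380)
C + (((488 + 91)*(298 + 290))*(-1011) + 1108) = 718380 + (((488 + 91)*(298 + 290))*(-1011) + 1108) = 718380 + ((579*588)*(-1011) + 1108) = 718380 + (340452*(-1011) + 1108) = 718380 + (-344196972 + 1108) = 718380 - 344195864 = -343477484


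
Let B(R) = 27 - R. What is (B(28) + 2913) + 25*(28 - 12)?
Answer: 3312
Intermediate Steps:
(B(28) + 2913) + 25*(28 - 12) = ((27 - 1*28) + 2913) + 25*(28 - 12) = ((27 - 28) + 2913) + 25*16 = (-1 + 2913) + 400 = 2912 + 400 = 3312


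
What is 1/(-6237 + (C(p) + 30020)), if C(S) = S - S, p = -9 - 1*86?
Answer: 1/23783 ≈ 4.2047e-5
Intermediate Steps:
p = -95 (p = -9 - 86 = -95)
C(S) = 0
1/(-6237 + (C(p) + 30020)) = 1/(-6237 + (0 + 30020)) = 1/(-6237 + 30020) = 1/23783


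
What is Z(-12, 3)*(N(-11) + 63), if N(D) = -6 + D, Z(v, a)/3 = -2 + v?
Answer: -1932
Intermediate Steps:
Z(v, a) = -6 + 3*v (Z(v, a) = 3*(-2 + v) = -6 + 3*v)
Z(-12, 3)*(N(-11) + 63) = (-6 + 3*(-12))*((-6 - 11) + 63) = (-6 - 36)*(-17 + 63) = -42*46 = -1932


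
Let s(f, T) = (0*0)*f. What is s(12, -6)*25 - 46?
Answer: -46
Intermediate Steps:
s(f, T) = 0 (s(f, T) = 0*f = 0)
s(12, -6)*25 - 46 = 0*25 - 46 = 0 - 46 = -46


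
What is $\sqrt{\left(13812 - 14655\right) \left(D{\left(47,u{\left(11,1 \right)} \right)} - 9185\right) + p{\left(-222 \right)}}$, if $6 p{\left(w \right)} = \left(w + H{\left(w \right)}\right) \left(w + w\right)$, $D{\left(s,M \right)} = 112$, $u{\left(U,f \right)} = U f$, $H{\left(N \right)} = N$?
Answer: $\sqrt{7681395} \approx 2771.5$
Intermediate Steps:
$p{\left(w \right)} = \frac{2 w^{2}}{3}$ ($p{\left(w \right)} = \frac{\left(w + w\right) \left(w + w\right)}{6} = \frac{2 w 2 w}{6} = \frac{4 w^{2}}{6} = \frac{2 w^{2}}{3}$)
$\sqrt{\left(13812 - 14655\right) \left(D{\left(47,u{\left(11,1 \right)} \right)} - 9185\right) + p{\left(-222 \right)}} = \sqrt{\left(13812 - 14655\right) \left(112 - 9185\right) + \frac{2 \left(-222\right)^{2}}{3}} = \sqrt{\left(-843\right) \left(-9073\right) + \frac{2}{3} \cdot 49284} = \sqrt{7648539 + 32856} = \sqrt{7681395}$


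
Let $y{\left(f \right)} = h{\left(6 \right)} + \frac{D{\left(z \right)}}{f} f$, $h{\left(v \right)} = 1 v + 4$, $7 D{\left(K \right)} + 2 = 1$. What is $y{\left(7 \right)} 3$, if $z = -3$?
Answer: $\frac{207}{7} \approx 29.571$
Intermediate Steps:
$D{\left(K \right)} = - \frac{1}{7}$ ($D{\left(K \right)} = - \frac{2}{7} + \frac{1}{7} \cdot 1 = - \frac{2}{7} + \frac{1}{7} = - \frac{1}{7}$)
$h{\left(v \right)} = 4 + v$ ($h{\left(v \right)} = v + 4 = 4 + v$)
$y{\left(f \right)} = \frac{69}{7}$ ($y{\left(f \right)} = \left(4 + 6\right) + - \frac{1}{7 f} f = 10 - \frac{1}{7} = \frac{69}{7}$)
$y{\left(7 \right)} 3 = \frac{69}{7} \cdot 3 = \frac{207}{7}$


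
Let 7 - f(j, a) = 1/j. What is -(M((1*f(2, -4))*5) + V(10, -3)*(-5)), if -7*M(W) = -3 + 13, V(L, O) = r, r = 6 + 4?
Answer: 360/7 ≈ 51.429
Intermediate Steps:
r = 10
f(j, a) = 7 - 1/j
V(L, O) = 10
M(W) = -10/7 (M(W) = -(-3 + 13)/7 = -1/7*10 = -10/7)
-(M((1*f(2, -4))*5) + V(10, -3)*(-5)) = -(-10/7 + 10*(-5)) = -(-10/7 - 50) = -1*(-360/7) = 360/7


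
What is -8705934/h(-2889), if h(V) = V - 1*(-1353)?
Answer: 1450989/256 ≈ 5667.9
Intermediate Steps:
h(V) = 1353 + V (h(V) = V + 1353 = 1353 + V)
-8705934/h(-2889) = -8705934/(1353 - 2889) = -8705934/(-1536) = -8705934*(-1/1536) = 1450989/256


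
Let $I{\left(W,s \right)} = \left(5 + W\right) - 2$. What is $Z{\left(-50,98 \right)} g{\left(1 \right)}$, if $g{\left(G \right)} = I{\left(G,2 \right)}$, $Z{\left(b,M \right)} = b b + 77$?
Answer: $10308$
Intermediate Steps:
$Z{\left(b,M \right)} = 77 + b^{2}$ ($Z{\left(b,M \right)} = b^{2} + 77 = 77 + b^{2}$)
$I{\left(W,s \right)} = 3 + W$
$g{\left(G \right)} = 3 + G$
$Z{\left(-50,98 \right)} g{\left(1 \right)} = \left(77 + \left(-50\right)^{2}\right) \left(3 + 1\right) = \left(77 + 2500\right) 4 = 2577 \cdot 4 = 10308$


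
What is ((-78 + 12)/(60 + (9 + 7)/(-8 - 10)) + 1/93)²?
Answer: 748296025/611968644 ≈ 1.2228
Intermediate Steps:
((-78 + 12)/(60 + (9 + 7)/(-8 - 10)) + 1/93)² = (-66/(60 + 16/(-18)) + 1/93)² = (-66/(60 + 16*(-1/18)) + 1/93)² = (-66/(60 - 8/9) + 1/93)² = (-66/532/9 + 1/93)² = (-66*9/532 + 1/93)² = (-297/266 + 1/93)² = (-27355/24738)² = 748296025/611968644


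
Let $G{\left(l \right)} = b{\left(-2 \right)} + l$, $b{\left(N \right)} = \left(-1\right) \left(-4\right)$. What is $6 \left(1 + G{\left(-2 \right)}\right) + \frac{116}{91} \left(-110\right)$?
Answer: $- \frac{11122}{91} \approx -122.22$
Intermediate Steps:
$b{\left(N \right)} = 4$
$G{\left(l \right)} = 4 + l$
$6 \left(1 + G{\left(-2 \right)}\right) + \frac{116}{91} \left(-110\right) = 6 \left(1 + \left(4 - 2\right)\right) + \frac{116}{91} \left(-110\right) = 6 \left(1 + 2\right) + 116 \cdot \frac{1}{91} \left(-110\right) = 6 \cdot 3 + \frac{116}{91} \left(-110\right) = 18 - \frac{12760}{91} = - \frac{11122}{91}$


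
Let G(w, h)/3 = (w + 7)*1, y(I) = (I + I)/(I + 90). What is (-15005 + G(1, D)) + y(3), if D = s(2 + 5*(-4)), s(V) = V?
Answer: -464409/31 ≈ -14981.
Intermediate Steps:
D = -18 (D = 2 + 5*(-4) = 2 - 20 = -18)
y(I) = 2*I/(90 + I) (y(I) = (2*I)/(90 + I) = 2*I/(90 + I))
G(w, h) = 21 + 3*w (G(w, h) = 3*((w + 7)*1) = 3*((7 + w)*1) = 3*(7 + w) = 21 + 3*w)
(-15005 + G(1, D)) + y(3) = (-15005 + (21 + 3*1)) + 2*3/(90 + 3) = (-15005 + (21 + 3)) + 2*3/93 = (-15005 + 24) + 2*3*(1/93) = -14981 + 2/31 = -464409/31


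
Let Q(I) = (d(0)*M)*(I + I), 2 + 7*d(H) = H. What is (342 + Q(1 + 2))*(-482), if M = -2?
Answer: -1165476/7 ≈ -1.6650e+5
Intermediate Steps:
d(H) = -2/7 + H/7
Q(I) = 8*I/7 (Q(I) = ((-2/7 + (1/7)*0)*(-2))*(I + I) = ((-2/7 + 0)*(-2))*(2*I) = (-2/7*(-2))*(2*I) = 4*(2*I)/7 = 8*I/7)
(342 + Q(1 + 2))*(-482) = (342 + 8*(1 + 2)/7)*(-482) = (342 + (8/7)*3)*(-482) = (342 + 24/7)*(-482) = (2418/7)*(-482) = -1165476/7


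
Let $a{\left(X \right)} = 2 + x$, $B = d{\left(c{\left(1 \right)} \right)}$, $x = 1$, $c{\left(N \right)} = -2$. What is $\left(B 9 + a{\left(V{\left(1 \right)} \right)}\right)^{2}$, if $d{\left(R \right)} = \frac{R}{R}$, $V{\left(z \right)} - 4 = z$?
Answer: $144$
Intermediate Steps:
$V{\left(z \right)} = 4 + z$
$d{\left(R \right)} = 1$
$B = 1$
$a{\left(X \right)} = 3$ ($a{\left(X \right)} = 2 + 1 = 3$)
$\left(B 9 + a{\left(V{\left(1 \right)} \right)}\right)^{2} = \left(1 \cdot 9 + 3\right)^{2} = \left(9 + 3\right)^{2} = 12^{2} = 144$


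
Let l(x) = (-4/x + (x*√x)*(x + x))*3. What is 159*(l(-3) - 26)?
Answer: -3498 + 8586*I*√3 ≈ -3498.0 + 14871.0*I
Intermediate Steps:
l(x) = -12/x + 6*x^(5/2) (l(x) = (-4/x + x^(3/2)*(2*x))*3 = (-4/x + 2*x^(5/2))*3 = -12/x + 6*x^(5/2))
159*(l(-3) - 26) = 159*(6*(-2 + (-3)^(7/2))/(-3) - 26) = 159*(6*(-⅓)*(-2 - 27*I*√3) - 26) = 159*((4 + 54*I*√3) - 26) = 159*(-22 + 54*I*√3) = -3498 + 8586*I*√3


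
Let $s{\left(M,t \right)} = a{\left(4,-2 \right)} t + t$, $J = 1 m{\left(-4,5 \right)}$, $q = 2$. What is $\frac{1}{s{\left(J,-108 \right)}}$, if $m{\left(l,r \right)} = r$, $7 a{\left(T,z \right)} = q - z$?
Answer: $- \frac{7}{1188} \approx -0.0058923$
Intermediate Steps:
$a{\left(T,z \right)} = \frac{2}{7} - \frac{z}{7}$ ($a{\left(T,z \right)} = \frac{2 - z}{7} = \frac{2}{7} - \frac{z}{7}$)
$J = 5$ ($J = 1 \cdot 5 = 5$)
$s{\left(M,t \right)} = \frac{11 t}{7}$ ($s{\left(M,t \right)} = \left(\frac{2}{7} - - \frac{2}{7}\right) t + t = \left(\frac{2}{7} + \frac{2}{7}\right) t + t = \frac{4 t}{7} + t = \frac{11 t}{7}$)
$\frac{1}{s{\left(J,-108 \right)}} = \frac{1}{\frac{11}{7} \left(-108\right)} = \frac{1}{- \frac{1188}{7}} = - \frac{7}{1188}$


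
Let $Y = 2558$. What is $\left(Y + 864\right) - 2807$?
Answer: $615$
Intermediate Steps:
$\left(Y + 864\right) - 2807 = \left(2558 + 864\right) - 2807 = 3422 - 2807 = 615$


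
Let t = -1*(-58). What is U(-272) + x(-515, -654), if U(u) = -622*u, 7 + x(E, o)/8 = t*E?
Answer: -69832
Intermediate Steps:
t = 58
x(E, o) = -56 + 464*E (x(E, o) = -56 + 8*(58*E) = -56 + 464*E)
U(-272) + x(-515, -654) = -622*(-272) + (-56 + 464*(-515)) = 169184 + (-56 - 238960) = 169184 - 239016 = -69832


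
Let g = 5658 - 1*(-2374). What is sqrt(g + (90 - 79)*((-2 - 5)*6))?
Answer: sqrt(7570) ≈ 87.006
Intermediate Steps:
g = 8032 (g = 5658 + 2374 = 8032)
sqrt(g + (90 - 79)*((-2 - 5)*6)) = sqrt(8032 + (90 - 79)*((-2 - 5)*6)) = sqrt(8032 + 11*(-7*6)) = sqrt(8032 + 11*(-42)) = sqrt(8032 - 462) = sqrt(7570)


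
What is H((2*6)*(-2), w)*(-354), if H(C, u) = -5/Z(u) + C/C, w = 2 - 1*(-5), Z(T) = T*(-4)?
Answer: -5841/14 ≈ -417.21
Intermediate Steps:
Z(T) = -4*T
w = 7 (w = 2 + 5 = 7)
H(C, u) = 1 + 5/(4*u) (H(C, u) = -5*(-1/(4*u)) + C/C = -(-5)/(4*u) + 1 = 5/(4*u) + 1 = 1 + 5/(4*u))
H((2*6)*(-2), w)*(-354) = ((5/4 + 7)/7)*(-354) = ((⅐)*(33/4))*(-354) = (33/28)*(-354) = -5841/14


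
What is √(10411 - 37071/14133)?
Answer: 2*√57749633326/4711 ≈ 102.02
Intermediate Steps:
√(10411 - 37071/14133) = √(10411 - 37071*1/14133) = √(10411 - 12357/4711) = √(49033864/4711) = 2*√57749633326/4711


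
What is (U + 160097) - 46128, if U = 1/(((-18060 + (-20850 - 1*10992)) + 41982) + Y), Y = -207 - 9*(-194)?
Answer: 727236188/6381 ≈ 1.1397e+5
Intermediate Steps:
Y = 1539 (Y = -207 + 1746 = 1539)
U = -1/6381 (U = 1/(((-18060 + (-20850 - 1*10992)) + 41982) + 1539) = 1/(((-18060 + (-20850 - 10992)) + 41982) + 1539) = 1/(((-18060 - 31842) + 41982) + 1539) = 1/((-49902 + 41982) + 1539) = 1/(-7920 + 1539) = 1/(-6381) = -1/6381 ≈ -0.00015672)
(U + 160097) - 46128 = (-1/6381 + 160097) - 46128 = 1021578956/6381 - 46128 = 727236188/6381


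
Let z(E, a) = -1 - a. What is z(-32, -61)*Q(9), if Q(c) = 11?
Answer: 660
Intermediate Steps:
z(-32, -61)*Q(9) = (-1 - 1*(-61))*11 = (-1 + 61)*11 = 60*11 = 660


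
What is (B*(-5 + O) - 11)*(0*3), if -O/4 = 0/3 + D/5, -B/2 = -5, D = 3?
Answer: 0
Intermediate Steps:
B = 10 (B = -2*(-5) = 10)
O = -12/5 (O = -4*(0/3 + 3/5) = -4*(0*(⅓) + 3*(⅕)) = -4*(0 + ⅗) = -4*⅗ = -12/5 ≈ -2.4000)
(B*(-5 + O) - 11)*(0*3) = (10*(-5 - 12/5) - 11)*(0*3) = (10*(-37/5) - 11)*0 = (-74 - 11)*0 = -85*0 = 0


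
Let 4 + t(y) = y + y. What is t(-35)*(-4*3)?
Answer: 888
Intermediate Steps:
t(y) = -4 + 2*y (t(y) = -4 + (y + y) = -4 + 2*y)
t(-35)*(-4*3) = (-4 + 2*(-35))*(-4*3) = (-4 - 70)*(-12) = -74*(-12) = 888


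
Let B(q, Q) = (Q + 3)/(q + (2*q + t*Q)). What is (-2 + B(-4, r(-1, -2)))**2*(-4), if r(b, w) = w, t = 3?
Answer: -1369/81 ≈ -16.901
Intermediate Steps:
B(q, Q) = (3 + Q)/(3*Q + 3*q) (B(q, Q) = (Q + 3)/(q + (2*q + 3*Q)) = (3 + Q)/(3*Q + 3*q))
(-2 + B(-4, r(-1, -2)))**2*(-4) = (-2 + (1 + (1/3)*(-2))/(-2 - 4))**2*(-4) = (-2 + (1 - 2/3)/(-6))**2*(-4) = (-2 - 1/6*1/3)**2*(-4) = (-2 - 1/18)**2*(-4) = (-37/18)**2*(-4) = (1369/324)*(-4) = -1369/81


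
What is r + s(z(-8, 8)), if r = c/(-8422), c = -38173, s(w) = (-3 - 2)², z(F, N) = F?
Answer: 248723/8422 ≈ 29.533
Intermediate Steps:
s(w) = 25 (s(w) = (-5)² = 25)
r = 38173/8422 (r = -38173/(-8422) = -38173*(-1/8422) = 38173/8422 ≈ 4.5325)
r + s(z(-8, 8)) = 38173/8422 + 25 = 248723/8422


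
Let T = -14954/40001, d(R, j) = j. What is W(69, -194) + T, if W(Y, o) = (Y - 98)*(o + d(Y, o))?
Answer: 450076298/40001 ≈ 11252.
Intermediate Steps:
T = -14954/40001 (T = -14954*1/40001 = -14954/40001 ≈ -0.37384)
W(Y, o) = 2*o*(-98 + Y) (W(Y, o) = (Y - 98)*(o + o) = (-98 + Y)*(2*o) = 2*o*(-98 + Y))
W(69, -194) + T = 2*(-194)*(-98 + 69) - 14954/40001 = 2*(-194)*(-29) - 14954/40001 = 11252 - 14954/40001 = 450076298/40001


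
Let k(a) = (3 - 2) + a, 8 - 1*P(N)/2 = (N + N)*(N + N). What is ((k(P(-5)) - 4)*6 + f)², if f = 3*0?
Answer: 1258884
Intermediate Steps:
f = 0
P(N) = 16 - 8*N² (P(N) = 16 - 2*(N + N)*(N + N) = 16 - 2*2*N*2*N = 16 - 8*N²)
k(a) = 1 + a
((k(P(-5)) - 4)*6 + f)² = (((1 + (16 - 8*(-5)²)) - 4)*6 + 0)² = (((1 + (16 - 8*25)) - 4)*6 + 0)² = (((1 + (16 - 200)) - 4)*6 + 0)² = (((1 - 184) - 4)*6 + 0)² = ((-183 - 4)*6 + 0)² = (-187*6 + 0)² = (-1122 + 0)² = (-1122)² = 1258884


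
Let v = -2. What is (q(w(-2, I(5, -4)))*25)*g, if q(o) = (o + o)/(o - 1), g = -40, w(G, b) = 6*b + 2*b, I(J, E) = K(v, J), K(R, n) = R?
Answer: -32000/17 ≈ -1882.4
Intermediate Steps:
I(J, E) = -2
w(G, b) = 8*b
q(o) = 2*o/(-1 + o) (q(o) = (2*o)/(-1 + o) = 2*o/(-1 + o))
(q(w(-2, I(5, -4)))*25)*g = ((2*(8*(-2))/(-1 + 8*(-2)))*25)*(-40) = ((2*(-16)/(-1 - 16))*25)*(-40) = ((2*(-16)/(-17))*25)*(-40) = ((2*(-16)*(-1/17))*25)*(-40) = ((32/17)*25)*(-40) = (800/17)*(-40) = -32000/17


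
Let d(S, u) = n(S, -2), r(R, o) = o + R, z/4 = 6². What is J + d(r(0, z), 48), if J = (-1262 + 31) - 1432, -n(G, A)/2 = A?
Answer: -2659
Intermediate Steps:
z = 144 (z = 4*6² = 4*36 = 144)
n(G, A) = -2*A
r(R, o) = R + o
d(S, u) = 4 (d(S, u) = -2*(-2) = 4)
J = -2663 (J = -1231 - 1432 = -2663)
J + d(r(0, z), 48) = -2663 + 4 = -2659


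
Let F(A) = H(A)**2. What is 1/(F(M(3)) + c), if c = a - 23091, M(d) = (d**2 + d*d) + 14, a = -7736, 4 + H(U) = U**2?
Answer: 1/1009573 ≈ 9.9052e-7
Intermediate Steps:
H(U) = -4 + U**2
M(d) = 14 + 2*d**2 (M(d) = (d**2 + d**2) + 14 = 2*d**2 + 14 = 14 + 2*d**2)
F(A) = (-4 + A**2)**2
c = -30827 (c = -7736 - 23091 = -30827)
1/(F(M(3)) + c) = 1/((-4 + (14 + 2*3**2)**2)**2 - 30827) = 1/((-4 + (14 + 2*9)**2)**2 - 30827) = 1/((-4 + (14 + 18)**2)**2 - 30827) = 1/((-4 + 32**2)**2 - 30827) = 1/((-4 + 1024)**2 - 30827) = 1/(1020**2 - 30827) = 1/(1040400 - 30827) = 1/1009573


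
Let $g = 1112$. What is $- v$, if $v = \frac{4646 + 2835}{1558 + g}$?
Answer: $- \frac{7481}{2670} \approx -2.8019$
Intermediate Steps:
$v = \frac{7481}{2670}$ ($v = \frac{4646 + 2835}{1558 + 1112} = \frac{7481}{2670} \approx 2.8019$)
$- v = \left(-1\right) \frac{7481}{2670} = - \frac{7481}{2670}$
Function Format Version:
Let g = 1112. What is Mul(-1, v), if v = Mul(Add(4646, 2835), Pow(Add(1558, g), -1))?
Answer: Rational(-7481, 2670) ≈ -2.8019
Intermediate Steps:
v = Rational(7481, 2670) (v = Mul(Add(4646, 2835), Pow(Add(1558, 1112), -1)) = Mul(7481, Pow(2670, -1)) = Mul(7481, Rational(1, 2670)) = Rational(7481, 2670) ≈ 2.8019)
Mul(-1, v) = Mul(-1, Rational(7481, 2670)) = Rational(-7481, 2670)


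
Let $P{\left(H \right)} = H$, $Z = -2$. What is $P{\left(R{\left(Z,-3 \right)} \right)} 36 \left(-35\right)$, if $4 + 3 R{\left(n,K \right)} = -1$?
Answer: $2100$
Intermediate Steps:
$R{\left(n,K \right)} = - \frac{5}{3}$ ($R{\left(n,K \right)} = - \frac{4}{3} + \frac{1}{3} \left(-1\right) = - \frac{4}{3} - \frac{1}{3} = - \frac{5}{3}$)
$P{\left(R{\left(Z,-3 \right)} \right)} 36 \left(-35\right) = \left(- \frac{5}{3}\right) 36 \left(-35\right) = \left(-60\right) \left(-35\right) = 2100$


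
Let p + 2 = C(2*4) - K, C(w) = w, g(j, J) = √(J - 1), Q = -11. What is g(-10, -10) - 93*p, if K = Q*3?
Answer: -3627 + I*√11 ≈ -3627.0 + 3.3166*I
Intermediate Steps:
g(j, J) = √(-1 + J)
K = -33 (K = -11*3 = -33)
p = 39 (p = -2 + (2*4 - 1*(-33)) = -2 + (8 + 33) = -2 + 41 = 39)
g(-10, -10) - 93*p = √(-1 - 10) - 93*39 = √(-11) - 3627 = I*√11 - 3627 = -3627 + I*√11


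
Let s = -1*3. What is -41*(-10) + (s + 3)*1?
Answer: 410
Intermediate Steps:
s = -3
-41*(-10) + (s + 3)*1 = -41*(-10) + (-3 + 3)*1 = 410 + 0*1 = 410 + 0 = 410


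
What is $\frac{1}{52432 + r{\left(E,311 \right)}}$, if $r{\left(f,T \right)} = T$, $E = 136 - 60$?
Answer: $\frac{1}{52743} \approx 1.896 \cdot 10^{-5}$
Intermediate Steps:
$E = 76$ ($E = 136 - 60 = 76$)
$\frac{1}{52432 + r{\left(E,311 \right)}} = \frac{1}{52432 + 311} = \frac{1}{52743}$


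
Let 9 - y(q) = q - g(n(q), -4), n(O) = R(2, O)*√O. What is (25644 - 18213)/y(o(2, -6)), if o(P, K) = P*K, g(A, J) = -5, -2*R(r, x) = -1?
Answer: 7431/16 ≈ 464.44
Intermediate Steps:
R(r, x) = ½ (R(r, x) = -½*(-1) = ½)
n(O) = √O/2
o(P, K) = K*P
y(q) = 4 - q (y(q) = 9 - (q - 1*(-5)) = 9 - (q + 5) = 9 - (5 + q) = 9 + (-5 - q) = 4 - q)
(25644 - 18213)/y(o(2, -6)) = (25644 - 18213)/(4 - (-6)*2) = 7431/(4 - 1*(-12)) = 7431/(4 + 12) = 7431/16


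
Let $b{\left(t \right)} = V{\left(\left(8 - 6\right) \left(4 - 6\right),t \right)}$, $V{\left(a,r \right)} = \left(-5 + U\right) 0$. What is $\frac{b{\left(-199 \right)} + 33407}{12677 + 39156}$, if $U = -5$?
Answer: $\frac{33407}{51833} \approx 0.64451$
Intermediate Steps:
$V{\left(a,r \right)} = 0$ ($V{\left(a,r \right)} = \left(-5 - 5\right) 0 = \left(-10\right) 0 = 0$)
$b{\left(t \right)} = 0$
$\frac{b{\left(-199 \right)} + 33407}{12677 + 39156} = \frac{0 + 33407}{12677 + 39156} = \frac{33407}{51833}$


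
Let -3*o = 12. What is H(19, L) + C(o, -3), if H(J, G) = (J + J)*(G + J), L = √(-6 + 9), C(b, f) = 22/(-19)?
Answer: 13696/19 + 38*√3 ≈ 786.66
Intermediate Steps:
o = -4 (o = -⅓*12 = -4)
C(b, f) = -22/19 (C(b, f) = 22*(-1/19) = -22/19)
L = √3 ≈ 1.7320
H(J, G) = 2*J*(G + J) (H(J, G) = (2*J)*(G + J) = 2*J*(G + J))
H(19, L) + C(o, -3) = 2*19*(√3 + 19) - 22/19 = 2*19*(19 + √3) - 22/19 = (722 + 38*√3) - 22/19 = 13696/19 + 38*√3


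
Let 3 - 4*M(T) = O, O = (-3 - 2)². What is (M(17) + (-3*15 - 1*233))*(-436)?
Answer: 123606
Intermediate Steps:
O = 25 (O = (-5)² = 25)
M(T) = -11/2 (M(T) = ¾ - ¼*25 = ¾ - 25/4 = -11/2)
(M(17) + (-3*15 - 1*233))*(-436) = (-11/2 + (-3*15 - 1*233))*(-436) = (-11/2 + (-45 - 233))*(-436) = (-11/2 - 278)*(-436) = -567/2*(-436) = 123606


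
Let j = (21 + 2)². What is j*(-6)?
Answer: -3174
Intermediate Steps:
j = 529 (j = 23² = 529)
j*(-6) = 529*(-6) = -3174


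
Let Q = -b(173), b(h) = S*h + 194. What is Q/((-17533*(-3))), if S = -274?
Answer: 15736/17533 ≈ 0.89751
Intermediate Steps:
b(h) = 194 - 274*h (b(h) = -274*h + 194 = 194 - 274*h)
Q = 47208 (Q = -(194 - 274*173) = -(194 - 47402) = -1*(-47208) = 47208)
Q/((-17533*(-3))) = 47208/((-17533*(-3))) = 47208/52599 = 47208*(1/52599) = 15736/17533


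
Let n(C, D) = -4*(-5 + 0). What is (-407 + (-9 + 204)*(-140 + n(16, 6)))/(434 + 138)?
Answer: -23807/572 ≈ -41.621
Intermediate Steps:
n(C, D) = 20 (n(C, D) = -4*(-5) = 20)
(-407 + (-9 + 204)*(-140 + n(16, 6)))/(434 + 138) = (-407 + (-9 + 204)*(-140 + 20))/(434 + 138) = (-407 + 195*(-120))/572 = (-407 - 23400)*(1/572) = -23807*1/572 = -23807/572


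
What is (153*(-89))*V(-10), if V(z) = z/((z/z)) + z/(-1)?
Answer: 0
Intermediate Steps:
V(z) = 0 (V(z) = z/1 + z*(-1) = z*1 - z = z - z = 0)
(153*(-89))*V(-10) = (153*(-89))*0 = -13617*0 = 0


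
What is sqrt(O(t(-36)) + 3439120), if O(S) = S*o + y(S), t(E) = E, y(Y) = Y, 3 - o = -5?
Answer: 2*sqrt(859699) ≈ 1854.4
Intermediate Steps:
o = 8 (o = 3 - 1*(-5) = 3 + 5 = 8)
O(S) = 9*S (O(S) = S*8 + S = 8*S + S = 9*S)
sqrt(O(t(-36)) + 3439120) = sqrt(9*(-36) + 3439120) = sqrt(-324 + 3439120) = sqrt(3438796) = 2*sqrt(859699)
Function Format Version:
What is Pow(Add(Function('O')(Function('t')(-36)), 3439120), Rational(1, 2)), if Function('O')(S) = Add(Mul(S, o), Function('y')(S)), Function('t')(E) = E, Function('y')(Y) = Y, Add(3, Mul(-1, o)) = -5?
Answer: Mul(2, Pow(859699, Rational(1, 2))) ≈ 1854.4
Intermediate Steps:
o = 8 (o = Add(3, Mul(-1, -5)) = Add(3, 5) = 8)
Function('O')(S) = Mul(9, S) (Function('O')(S) = Add(Mul(S, 8), S) = Add(Mul(8, S), S) = Mul(9, S))
Pow(Add(Function('O')(Function('t')(-36)), 3439120), Rational(1, 2)) = Pow(Add(Mul(9, -36), 3439120), Rational(1, 2)) = Pow(Add(-324, 3439120), Rational(1, 2)) = Pow(3438796, Rational(1, 2)) = Mul(2, Pow(859699, Rational(1, 2)))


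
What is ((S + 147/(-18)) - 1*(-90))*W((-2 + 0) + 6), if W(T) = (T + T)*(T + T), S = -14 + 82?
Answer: 28768/3 ≈ 9589.3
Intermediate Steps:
S = 68
W(T) = 4*T**2 (W(T) = (2*T)*(2*T) = 4*T**2)
((S + 147/(-18)) - 1*(-90))*W((-2 + 0) + 6) = ((68 + 147/(-18)) - 1*(-90))*(4*((-2 + 0) + 6)**2) = ((68 + 147*(-1/18)) + 90)*(4*(-2 + 6)**2) = ((68 - 49/6) + 90)*(4*4**2) = (359/6 + 90)*(4*16) = (899/6)*64 = 28768/3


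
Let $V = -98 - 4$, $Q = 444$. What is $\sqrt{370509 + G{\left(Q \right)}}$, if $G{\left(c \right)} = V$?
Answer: $\sqrt{370407} \approx 608.61$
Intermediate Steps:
$V = -102$
$G{\left(c \right)} = -102$
$\sqrt{370509 + G{\left(Q \right)}} = \sqrt{370509 - 102} = \sqrt{370407}$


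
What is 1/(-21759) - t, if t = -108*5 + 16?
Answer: 11401715/21759 ≈ 524.00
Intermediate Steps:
t = -524 (t = -540 + 16 = -524)
1/(-21759) - t = 1/(-21759) - 1*(-524) = -1/21759 + 524 = 11401715/21759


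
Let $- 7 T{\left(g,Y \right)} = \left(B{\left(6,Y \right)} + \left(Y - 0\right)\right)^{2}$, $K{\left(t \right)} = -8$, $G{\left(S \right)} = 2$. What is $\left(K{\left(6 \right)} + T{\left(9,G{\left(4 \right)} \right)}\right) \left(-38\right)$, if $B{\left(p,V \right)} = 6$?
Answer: $\frac{4560}{7} \approx 651.43$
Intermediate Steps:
$T{\left(g,Y \right)} = - \frac{\left(6 + Y\right)^{2}}{7}$ ($T{\left(g,Y \right)} = - \frac{\left(6 + \left(Y - 0\right)\right)^{2}}{7} = - \frac{\left(6 + \left(Y + 0\right)\right)^{2}}{7} = - \frac{\left(6 + Y\right)^{2}}{7}$)
$\left(K{\left(6 \right)} + T{\left(9,G{\left(4 \right)} \right)}\right) \left(-38\right) = \left(-8 - \frac{\left(6 + 2\right)^{2}}{7}\right) \left(-38\right) = \left(-8 - \frac{8^{2}}{7}\right) \left(-38\right) = \left(-8 - \frac{64}{7}\right) \left(-38\right) = \left(- \frac{120}{7}\right) \left(-38\right) = \frac{4560}{7}$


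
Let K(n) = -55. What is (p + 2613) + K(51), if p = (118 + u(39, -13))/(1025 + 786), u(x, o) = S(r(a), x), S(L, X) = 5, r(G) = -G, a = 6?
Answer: 4632661/1811 ≈ 2558.1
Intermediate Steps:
u(x, o) = 5
p = 123/1811 (p = (118 + 5)/(1025 + 786) = 123/1811 ≈ 0.067918)
(p + 2613) + K(51) = (123/1811 + 2613) - 55 = 4732266/1811 - 55 = 4632661/1811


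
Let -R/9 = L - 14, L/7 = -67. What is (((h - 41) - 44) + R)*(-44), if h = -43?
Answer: -185636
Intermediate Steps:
L = -469 (L = 7*(-67) = -469)
R = 4347 (R = -9*(-469 - 14) = -9*(-483) = 4347)
(((h - 41) - 44) + R)*(-44) = (((-43 - 41) - 44) + 4347)*(-44) = ((-84 - 44) + 4347)*(-44) = (-128 + 4347)*(-44) = 4219*(-44) = -185636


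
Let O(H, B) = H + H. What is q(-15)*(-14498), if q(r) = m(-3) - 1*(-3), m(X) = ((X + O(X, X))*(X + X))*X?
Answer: 2305182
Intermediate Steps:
O(H, B) = 2*H
m(X) = 6*X³ (m(X) = ((X + 2*X)*(X + X))*X = ((3*X)*(2*X))*X = (6*X²)*X = 6*X³)
q(r) = -159 (q(r) = 6*(-3)³ - 1*(-3) = 6*(-27) + 3 = -162 + 3 = -159)
q(-15)*(-14498) = -159*(-14498) = 2305182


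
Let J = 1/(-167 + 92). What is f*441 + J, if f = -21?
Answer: -694576/75 ≈ -9261.0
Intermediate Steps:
J = -1/75 (J = 1/(-75) = -1/75 ≈ -0.013333)
f*441 + J = -21*441 - 1/75 = -9261 - 1/75 = -694576/75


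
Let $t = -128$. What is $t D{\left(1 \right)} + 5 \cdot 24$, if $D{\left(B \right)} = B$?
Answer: $-8$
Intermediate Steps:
$t D{\left(1 \right)} + 5 \cdot 24 = \left(-128\right) 1 + 5 \cdot 24 = -128 + 120 = -8$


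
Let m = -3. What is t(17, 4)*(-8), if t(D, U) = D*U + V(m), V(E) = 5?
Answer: -584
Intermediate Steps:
t(D, U) = 5 + D*U (t(D, U) = D*U + 5 = 5 + D*U)
t(17, 4)*(-8) = (5 + 17*4)*(-8) = (5 + 68)*(-8) = 73*(-8) = -584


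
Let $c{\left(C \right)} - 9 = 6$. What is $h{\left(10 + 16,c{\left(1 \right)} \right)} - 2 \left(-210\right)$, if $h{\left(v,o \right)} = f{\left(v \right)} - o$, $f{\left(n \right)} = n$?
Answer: $431$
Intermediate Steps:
$c{\left(C \right)} = 15$ ($c{\left(C \right)} = 9 + 6 = 15$)
$h{\left(v,o \right)} = v - o$
$h{\left(10 + 16,c{\left(1 \right)} \right)} - 2 \left(-210\right) = \left(\left(10 + 16\right) - 15\right) - 2 \left(-210\right) = \left(26 - 15\right) - -420 = 11 + 420 = 431$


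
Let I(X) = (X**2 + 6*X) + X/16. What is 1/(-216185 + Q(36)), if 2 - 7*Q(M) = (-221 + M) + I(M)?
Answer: -28/6058489 ≈ -4.6216e-6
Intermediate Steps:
I(X) = X**2 + 97*X/16 (I(X) = (X**2 + 6*X) + X*(1/16) = (X**2 + 6*X) + X/16 = X**2 + 97*X/16)
Q(M) = 223/7 - M/7 - M*(97 + 16*M)/112 (Q(M) = 2/7 - ((-221 + M) + M*(97 + 16*M)/16)/7 = 2/7 - (-221 + M + M*(97 + 16*M)/16)/7 = 2/7 + (221/7 - M/7 - M*(97 + 16*M)/112) = 223/7 - M/7 - M*(97 + 16*M)/112)
1/(-216185 + Q(36)) = 1/(-216185 + (223/7 - 113/112*36 - 1/7*36**2)) = 1/(-216185 + (223/7 - 1017/28 - 1/7*1296)) = 1/(-216185 + (223/7 - 1017/28 - 1296/7)) = 1/(-216185 - 5309/28) = 1/(-6058489/28) = -28/6058489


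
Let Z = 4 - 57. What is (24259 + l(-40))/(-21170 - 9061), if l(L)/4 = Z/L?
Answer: -80881/100770 ≈ -0.80263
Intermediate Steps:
Z = -53
l(L) = -212/L (l(L) = 4*(-53/L) = -212/L)
(24259 + l(-40))/(-21170 - 9061) = (24259 - 212/(-40))/(-21170 - 9061) = (24259 - 212*(-1/40))/(-30231) = (24259 + 53/10)*(-1/30231) = (242643/10)*(-1/30231) = -80881/100770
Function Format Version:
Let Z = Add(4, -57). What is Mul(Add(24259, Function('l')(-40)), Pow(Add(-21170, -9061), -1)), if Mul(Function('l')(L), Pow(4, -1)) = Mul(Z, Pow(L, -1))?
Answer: Rational(-80881, 100770) ≈ -0.80263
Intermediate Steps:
Z = -53
Function('l')(L) = Mul(-212, Pow(L, -1)) (Function('l')(L) = Mul(4, Mul(-53, Pow(L, -1))) = Mul(-212, Pow(L, -1)))
Mul(Add(24259, Function('l')(-40)), Pow(Add(-21170, -9061), -1)) = Mul(Add(24259, Mul(-212, Pow(-40, -1))), Pow(Add(-21170, -9061), -1)) = Mul(Add(24259, Mul(-212, Rational(-1, 40))), Pow(-30231, -1)) = Mul(Add(24259, Rational(53, 10)), Rational(-1, 30231)) = Mul(Rational(242643, 10), Rational(-1, 30231)) = Rational(-80881, 100770)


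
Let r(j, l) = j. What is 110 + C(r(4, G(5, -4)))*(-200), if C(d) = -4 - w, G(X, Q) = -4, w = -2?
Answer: 510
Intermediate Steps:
C(d) = -2 (C(d) = -4 - 1*(-2) = -4 + 2 = -2)
110 + C(r(4, G(5, -4)))*(-200) = 110 - 2*(-200) = 110 + 400 = 510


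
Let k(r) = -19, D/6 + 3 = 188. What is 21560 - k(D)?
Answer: 21579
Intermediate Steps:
D = 1110 (D = -18 + 6*188 = -18 + 1128 = 1110)
21560 - k(D) = 21560 - 1*(-19) = 21560 + 19 = 21579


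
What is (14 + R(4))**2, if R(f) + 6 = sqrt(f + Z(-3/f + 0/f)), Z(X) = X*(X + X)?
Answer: (32 + sqrt(82))**2/16 ≈ 105.35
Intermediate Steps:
Z(X) = 2*X**2 (Z(X) = X*(2*X) = 2*X**2)
R(f) = -6 + sqrt(f + 18/f**2) (R(f) = -6 + sqrt(f + 2*(-3/f + 0/f)**2) = -6 + sqrt(f + 2*(-3/f + 0)**2) = -6 + sqrt(f + 2*(-3/f)**2) = -6 + sqrt(f + 2*(9/f**2)) = -6 + sqrt(f + 18/f**2))
(14 + R(4))**2 = (14 + (-6 + sqrt(4 + 18/4**2)))**2 = (14 + (-6 + sqrt(4 + 18*(1/16))))**2 = (14 + (-6 + sqrt(4 + 9/8)))**2 = (14 + (-6 + sqrt(41/8)))**2 = (14 + (-6 + sqrt(82)/4))**2 = (8 + sqrt(82)/4)**2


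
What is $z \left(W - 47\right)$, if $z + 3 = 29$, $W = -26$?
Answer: $-1898$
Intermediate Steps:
$z = 26$ ($z = -3 + 29 = 26$)
$z \left(W - 47\right) = 26 \left(-26 - 47\right) = 26 \left(-73\right) = -1898$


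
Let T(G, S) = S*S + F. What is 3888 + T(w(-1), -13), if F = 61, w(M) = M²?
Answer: 4118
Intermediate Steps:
T(G, S) = 61 + S² (T(G, S) = S*S + 61 = S² + 61 = 61 + S²)
3888 + T(w(-1), -13) = 3888 + (61 + (-13)²) = 3888 + (61 + 169) = 3888 + 230 = 4118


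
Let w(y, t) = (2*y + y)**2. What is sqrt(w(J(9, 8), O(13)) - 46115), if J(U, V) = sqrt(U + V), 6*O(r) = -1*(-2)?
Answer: 7*I*sqrt(938) ≈ 214.39*I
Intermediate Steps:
O(r) = 1/3 (O(r) = (-1*(-2))/6 = (1/6)*2 = 1/3)
w(y, t) = 9*y**2 (w(y, t) = (3*y)**2 = 9*y**2)
sqrt(w(J(9, 8), O(13)) - 46115) = sqrt(9*(sqrt(9 + 8))**2 - 46115) = sqrt(9*(sqrt(17))**2 - 46115) = sqrt(9*17 - 46115) = sqrt(153 - 46115) = sqrt(-45962) = 7*I*sqrt(938)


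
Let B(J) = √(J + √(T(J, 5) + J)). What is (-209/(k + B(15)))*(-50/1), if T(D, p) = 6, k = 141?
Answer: 10450/(141 + √(15 + √21)) ≈ 71.858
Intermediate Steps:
B(J) = √(J + √(6 + J))
(-209/(k + B(15)))*(-50/1) = (-209/(141 + √(15 + √(6 + 15))))*(-50/1) = (-209/(141 + √(15 + √21)))*(-50*1) = -209/(141 + √(15 + √21))*(-50) = 10450/(141 + √(15 + √21))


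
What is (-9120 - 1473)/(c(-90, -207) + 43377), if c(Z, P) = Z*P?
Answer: -321/1879 ≈ -0.17084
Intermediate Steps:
c(Z, P) = P*Z
(-9120 - 1473)/(c(-90, -207) + 43377) = (-9120 - 1473)/(-207*(-90) + 43377) = -10593/(18630 + 43377) = -10593/62007 = -10593*1/62007 = -321/1879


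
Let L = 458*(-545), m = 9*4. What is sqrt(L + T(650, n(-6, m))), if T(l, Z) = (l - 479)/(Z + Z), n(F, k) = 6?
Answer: I*sqrt(998383)/2 ≈ 499.6*I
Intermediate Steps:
m = 36
L = -249610
T(l, Z) = (-479 + l)/(2*Z) (T(l, Z) = (-479 + l)/((2*Z)) = (-479 + l)*(1/(2*Z)) = (-479 + l)/(2*Z))
sqrt(L + T(650, n(-6, m))) = sqrt(-249610 + (1/2)*(-479 + 650)/6) = sqrt(-249610 + (1/2)*(1/6)*171) = sqrt(-249610 + 57/4) = sqrt(-998383/4) = I*sqrt(998383)/2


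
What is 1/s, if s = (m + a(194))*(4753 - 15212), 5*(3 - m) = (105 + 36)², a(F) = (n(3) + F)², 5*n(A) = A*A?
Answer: -25/8985441949 ≈ -2.7823e-9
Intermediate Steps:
n(A) = A²/5 (n(A) = (A*A)/5 = A²/5)
a(F) = (9/5 + F)² (a(F) = ((⅕)*3² + F)² = ((⅕)*9 + F)² = (9/5 + F)²)
m = -19866/5 (m = 3 - (105 + 36)²/5 = 3 - ⅕*141² = 3 - ⅕*19881 = 3 - 19881/5 = -19866/5 ≈ -3973.2)
s = -8985441949/25 (s = (-19866/5 + (9 + 5*194)²/25)*(4753 - 15212) = (-19866/5 + (9 + 970)²/25)*(-10459) = (-19866/5 + (1/25)*979²)*(-10459) = (-19866/5 + (1/25)*958441)*(-10459) = (-19866/5 + 958441/25)*(-10459) = (859111/25)*(-10459) = -8985441949/25 ≈ -3.5942e+8)
1/s = 1/(-8985441949/25) = -25/8985441949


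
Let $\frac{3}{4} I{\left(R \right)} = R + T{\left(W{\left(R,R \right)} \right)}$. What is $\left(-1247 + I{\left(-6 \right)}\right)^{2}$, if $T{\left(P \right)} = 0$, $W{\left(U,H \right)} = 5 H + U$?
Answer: $1575025$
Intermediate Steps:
$W{\left(U,H \right)} = U + 5 H$
$I{\left(R \right)} = \frac{4 R}{3}$ ($I{\left(R \right)} = \frac{4 \left(R + 0\right)}{3} = \frac{4 R}{3}$)
$\left(-1247 + I{\left(-6 \right)}\right)^{2} = \left(-1247 + \frac{4}{3} \left(-6\right)\right)^{2} = \left(-1247 - 8\right)^{2} = \left(-1255\right)^{2} = 1575025$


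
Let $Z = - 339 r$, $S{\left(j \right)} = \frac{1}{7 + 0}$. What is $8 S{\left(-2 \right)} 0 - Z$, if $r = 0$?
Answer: $0$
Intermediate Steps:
$S{\left(j \right)} = \frac{1}{7}$
$Z = 0$ ($Z = \left(-339\right) 0 = 0$)
$8 S{\left(-2 \right)} 0 - Z = 8 \cdot \frac{1}{7} \cdot 0 - 0 = \frac{8}{7} \cdot 0 + 0 = 0 + 0 = 0$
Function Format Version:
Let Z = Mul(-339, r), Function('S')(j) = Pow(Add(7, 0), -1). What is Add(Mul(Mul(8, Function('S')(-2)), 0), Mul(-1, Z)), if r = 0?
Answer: 0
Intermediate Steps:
Function('S')(j) = Rational(1, 7) (Function('S')(j) = Pow(7, -1) = Rational(1, 7))
Z = 0 (Z = Mul(-339, 0) = 0)
Add(Mul(Mul(8, Function('S')(-2)), 0), Mul(-1, Z)) = Add(Mul(Mul(8, Rational(1, 7)), 0), Mul(-1, 0)) = Add(Mul(Rational(8, 7), 0), 0) = Add(0, 0) = 0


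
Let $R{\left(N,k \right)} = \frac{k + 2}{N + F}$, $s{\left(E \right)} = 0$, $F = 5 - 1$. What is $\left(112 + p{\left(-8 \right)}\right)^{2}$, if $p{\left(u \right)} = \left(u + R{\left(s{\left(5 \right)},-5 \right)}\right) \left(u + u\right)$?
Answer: $63504$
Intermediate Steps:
$F = 4$ ($F = 5 - 1 = 4$)
$R{\left(N,k \right)} = \frac{2 + k}{4 + N}$ ($R{\left(N,k \right)} = \frac{k + 2}{N + 4} = \frac{2 + k}{4 + N}$)
$p{\left(u \right)} = 2 u \left(- \frac{3}{4} + u\right)$ ($p{\left(u \right)} = \left(u + \frac{2 - 5}{4 + 0}\right) \left(u + u\right) = \left(u + \frac{1}{4} \left(-3\right)\right) 2 u = \left(u - \frac{3}{4}\right) 2 u = \left(- \frac{3}{4} + u\right) 2 u = 2 u \left(- \frac{3}{4} + u\right)$)
$\left(112 + p{\left(-8 \right)}\right)^{2} = \left(112 + \frac{1}{2} \left(-8\right) \left(-3 + 4 \left(-8\right)\right)\right)^{2} = \left(112 + \frac{1}{2} \left(-8\right) \left(-3 - 32\right)\right)^{2} = \left(112 + \frac{1}{2} \left(-8\right) \left(-35\right)\right)^{2} = \left(112 + 140\right)^{2} = 252^{2} = 63504$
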